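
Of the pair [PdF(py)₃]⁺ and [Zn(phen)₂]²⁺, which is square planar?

For [PdF(py)₃]⁺: Summing ligand charges against the +1 overall charge gives an oxidation state of +2 for palladium. Group 10 minus oxidation state 2 gives a d⁸ configuration. A 4d d⁸ ion has a large crystal-field splitting; square planar leaves the high-energy d_{x²−y²} orbital empty and maximises CFSE. → square planar.
For [Zn(phen)₂]²⁺: 1,10-phenanthroline is neutral; balancing the +2 overall charge requires Zn(II). Zinc is a group-12 element; Zn(II) is therefore d¹⁰. A d¹⁰ ion has no crystal-field stabilisation preference between square planar and tetrahedral, so four ligands adopt the sterically favoured tetrahedral geometry. → tetrahedral.

[PdF(py)₃]⁺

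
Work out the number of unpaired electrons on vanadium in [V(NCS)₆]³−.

Summing ligand charges against the −3 overall charge gives an oxidation state of +3 for vanadium.
Group 5 minus oxidation state 3 gives a d² configuration.
In an octahedral field the d² configuration is t₂g²e_g⁰ (only one arrangement possible), giving 2 unpaired electrons.

2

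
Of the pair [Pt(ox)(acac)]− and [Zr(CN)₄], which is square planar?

For [Pt(ox)(acac)]−: Ligand charges: each oxalate is −2; each acetylacetonate is −1. With an overall charge of −1 the platinum centre must be in the +2 oxidation state. Group 10 minus oxidation state 2 gives a d⁸ configuration. A 5d d⁸ ion has a large crystal-field splitting; square planar leaves the high-energy d_{x²−y²} orbital empty and maximises CFSE. → square planar.
For [Zr(CN)₄]: Each cyanide is −1; balancing the 0 overall charge requires Zr(IV). Group 4 minus oxidation state 4 gives a d⁰ configuration. A d⁰ ion has no crystal-field stabilisation preference between square planar and tetrahedral, so four ligands adopt the sterically favoured tetrahedral geometry. → tetrahedral.

[Pt(ox)(acac)]−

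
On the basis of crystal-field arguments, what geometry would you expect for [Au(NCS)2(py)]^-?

trigonal planar

Each isothiocyanate is −1; pyridine is neutral; balancing the −1 overall charge requires Au(I).
Group 11 minus oxidation state 1 gives a d¹⁰ configuration.
With 3 monodentate ligands the coordination number is 3.
Three ligands around a d¹⁰ centre minimise repulsion in a trigonal-planar arrangement.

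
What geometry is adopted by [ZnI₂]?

linear

Each iodide is −1; balancing the 0 overall charge requires Zn(II).
Zinc is a group-12 element; Zn(II) is therefore d¹⁰.
Coordination number: 2.
A d¹⁰ ion with only two ligands adopts a linear arrangement (sp hybridisation; no CFSE preference).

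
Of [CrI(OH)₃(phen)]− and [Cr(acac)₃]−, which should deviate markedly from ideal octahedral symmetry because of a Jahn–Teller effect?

[Cr(acac)₃]−

[CrI(OH)₃(phen)]−: Ligand charges: each iodide is −1; each hydroxide is −1; 1,10-phenanthroline is neutral. With an overall charge of −1 the chromium centre must be in the +3 oxidation state. Group 6 minus oxidation state 3 gives a d³ configuration. The d³ configuration leaves the e_g set evenly filled (or empty) — no strong Jahn–Teller driving force.
[Cr(acac)₃]−: Summing ligand charges against the −1 overall charge gives an oxidation state of +2 for chromium. Cr sits in group 6, so the d-electron count is 6 − 2 = 4. Acetylacetonate is a weak-field ligand for a first-row metal, so the complex is high-spin. The t₂g³e_g¹ (high-spin) configuration has an unevenly filled e_g set; the Jahn–Teller theorem predicts a tetragonal distortion (typically axial elongation) to lift the degeneracy.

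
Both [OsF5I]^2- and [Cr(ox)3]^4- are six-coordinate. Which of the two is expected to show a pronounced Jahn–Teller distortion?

[OsF5I]^2-: Ligand charges: each fluoride is −1; each iodide is −1. With an overall charge of −2 the osmium centre must be in the +4 oxidation state. Osmium is a group-8 element; Os(IV) is therefore d⁴. A 5d ion has a large Δₒ and is invariably low-spin. The d⁴ configuration leaves the e_g set evenly filled (or empty) — no strong Jahn–Teller driving force.
[Cr(ox)3]^4-: Each oxalate is −2; balancing the −4 overall charge requires Cr(II). Group 6 minus oxidation state 2 gives a d⁴ configuration. Oxalate is a weak-field ligand for a first-row metal, so the complex is high-spin. The t₂g³e_g¹ (high-spin) configuration has an unevenly filled e_g set; the Jahn–Teller theorem predicts a tetragonal distortion (typically axial elongation) to lift the degeneracy.

[Cr(ox)3]^4-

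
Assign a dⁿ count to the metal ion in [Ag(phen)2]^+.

d¹⁰

Ligand charges: 1,10-phenanthroline is neutral. With an overall charge of +1 the silver centre must be in the +1 oxidation state.
Group 11 minus oxidation state 1 gives a d¹⁰ configuration.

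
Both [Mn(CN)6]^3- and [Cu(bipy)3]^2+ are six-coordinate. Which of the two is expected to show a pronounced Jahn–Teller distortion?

[Cu(bipy)3]^2+

[Mn(CN)6]^3-: Each cyanide is −1; balancing the −3 overall charge requires Mn(III). Mn sits in group 7, so the d-electron count is 7 − 3 = 4. Cyanide is a strong-field ligand (high in the spectrochemical series) for a first-row metal, so the complex is low-spin. The d⁴ configuration leaves the e_g set evenly filled (or empty) — no strong Jahn–Teller driving force.
[Cu(bipy)3]^2+: 2,2′-bipyridine is neutral; balancing the +2 overall charge requires Cu(II). Group 11 minus oxidation state 2 gives a d⁹ configuration. The t₂g⁶e_g³ configuration has an unevenly filled e_g set; the Jahn–Teller theorem predicts a tetragonal distortion (typically axial elongation) to lift the degeneracy.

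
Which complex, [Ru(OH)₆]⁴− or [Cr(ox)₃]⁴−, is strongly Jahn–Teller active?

[Ru(OH)₆]⁴−: Each hydroxide is −1; balancing the −4 overall charge requires Ru(II). Ru sits in group 8, so the d-electron count is 8 − 2 = 6. A 4d ion has a large Δₒ and is invariably low-spin. The d⁶ configuration leaves the e_g set evenly filled (or empty) — no strong Jahn–Teller driving force.
[Cr(ox)₃]⁴−: Ligand charges: each oxalate is −2. With an overall charge of −4 the chromium centre must be in the +2 oxidation state. Chromium is a group-6 element; Cr(II) is therefore d⁴. Oxalate is a weak-field ligand for a first-row metal, so the complex is high-spin. The t₂g³e_g¹ (high-spin) configuration has an unevenly filled e_g set; the Jahn–Teller theorem predicts a tetragonal distortion (typically axial elongation) to lift the degeneracy.

[Cr(ox)₃]⁴−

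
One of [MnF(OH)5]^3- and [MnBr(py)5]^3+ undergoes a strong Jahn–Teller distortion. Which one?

[MnF(OH)5]^3-

[MnF(OH)5]^3-: Summing ligand charges against the −3 overall charge gives an oxidation state of +3 for manganese. Group 7 minus oxidation state 3 gives a d⁴ configuration. Fluoride and hydroxide are weak-field ligands for a first-row metal, so the complex is high-spin. The t₂g³e_g¹ (high-spin) configuration has an unevenly filled e_g set; the Jahn–Teller theorem predicts a tetragonal distortion (typically axial elongation) to lift the degeneracy.
[MnBr(py)5]^3+: Ligand charges: each bromide is −1; pyridine is neutral. With an overall charge of +3 the manganese centre must be in the +4 oxidation state. Group 7 minus oxidation state 4 gives a d³ configuration. The d³ configuration leaves the e_g set evenly filled (or empty) — no strong Jahn–Teller driving force.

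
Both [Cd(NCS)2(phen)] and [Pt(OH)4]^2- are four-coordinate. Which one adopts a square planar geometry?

For [Cd(NCS)2(phen)]: Summing ligand charges against the 0 overall charge gives an oxidation state of +2 for cadmium. Cd sits in group 12, so the d-electron count is 12 − 2 = 10. A d¹⁰ ion has no crystal-field stabilisation preference between square planar and tetrahedral, so four ligands adopt the sterically favoured tetrahedral geometry. → tetrahedral.
For [Pt(OH)4]^2-: Summing ligand charges against the −2 overall charge gives an oxidation state of +2 for platinum. Group 10 minus oxidation state 2 gives a d⁸ configuration. A 5d d⁸ ion has a large crystal-field splitting; square planar leaves the high-energy d_{x²−y²} orbital empty and maximises CFSE. → square planar.

[Pt(OH)4]^2-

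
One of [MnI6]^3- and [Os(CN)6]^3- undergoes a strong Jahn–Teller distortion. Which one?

[MnI6]^3-

[MnI6]^3-: Ligand charges: each iodide is −1. With an overall charge of −3 the manganese centre must be in the +3 oxidation state. Mn sits in group 7, so the d-electron count is 7 − 3 = 4. Iodide is a weak-field ligand for a first-row metal, so the complex is high-spin. The t₂g³e_g¹ (high-spin) configuration has an unevenly filled e_g set; the Jahn–Teller theorem predicts a tetragonal distortion (typically axial elongation) to lift the degeneracy.
[Os(CN)6]^3-: Ligand charges: each cyanide is −1. With an overall charge of −3 the osmium centre must be in the +3 oxidation state. Os sits in group 8, so the d-electron count is 8 − 3 = 5. A 5d ion has a large Δₒ and is invariably low-spin. The d⁵ configuration leaves the e_g set evenly filled (or empty) — no strong Jahn–Teller driving force.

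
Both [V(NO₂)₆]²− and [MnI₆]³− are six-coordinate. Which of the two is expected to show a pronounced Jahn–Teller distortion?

[MnI₆]³−

[V(NO₂)₆]²−: Ligand charges: each nitro (N-bound nitrite) is −1. With an overall charge of −2 the vanadium centre must be in the +4 oxidation state. V sits in group 5, so the d-electron count is 5 − 4 = 1. The d¹ configuration leaves the e_g set evenly filled (or empty) — no strong Jahn–Teller driving force.
[MnI₆]³−: Ligand charges: each iodide is −1. With an overall charge of −3 the manganese centre must be in the +3 oxidation state. Manganese is a group-7 element; Mn(III) is therefore d⁴. Iodide is a weak-field ligand for a first-row metal, so the complex is high-spin. The t₂g³e_g¹ (high-spin) configuration has an unevenly filled e_g set; the Jahn–Teller theorem predicts a tetragonal distortion (typically axial elongation) to lift the degeneracy.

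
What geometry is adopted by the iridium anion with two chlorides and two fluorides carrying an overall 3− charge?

Summing ligand charges against the −3 overall charge gives an oxidation state of +1 for iridium.
Group 9 minus oxidation state 1 gives a d⁸ configuration.
With 4 monodentate ligands the coordination number is 4.
A 5d d⁸ ion has a large crystal-field splitting; square planar leaves the high-energy d_{x²−y²} orbital empty and maximises CFSE.

square planar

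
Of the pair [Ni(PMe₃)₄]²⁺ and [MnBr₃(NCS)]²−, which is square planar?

[Ni(PMe₃)₄]²⁺

For [Ni(PMe₃)₄]²⁺: Trimethylphosphine is neutral; balancing the +2 overall charge requires Ni(II). Group 10 minus oxidation state 2 gives a d⁸ configuration. Trimethylphosphine is a strong-field ligand (high in the spectrochemical series). A 3d d⁸ ion with strong-field ligands gains enough CFSE to favour square planar over tetrahedral. → square planar.
For [MnBr₃(NCS)]²−: Summing ligand charges against the −2 overall charge gives an oxidation state of +2 for manganese. Manganese is a group-7 element; Mn(II) is therefore d⁵. A high-spin d⁵ ion has zero CFSE in either geometry, so four ligands adopt the sterically favoured tetrahedral geometry. → tetrahedral.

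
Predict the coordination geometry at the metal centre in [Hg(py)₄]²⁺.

tetrahedral

Summing ligand charges against the +2 overall charge gives an oxidation state of +2 for mercury.
Mercury is a group-12 element; Hg(II) is therefore d¹⁰.
Coordination number: 4.
A d¹⁰ ion has no crystal-field stabilisation preference between square planar and tetrahedral, so four ligands adopt the sterically favoured tetrahedral geometry.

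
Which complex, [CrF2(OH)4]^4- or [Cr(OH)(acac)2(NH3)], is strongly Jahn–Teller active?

[CrF2(OH)4]^4-

[CrF2(OH)4]^4-: Summing ligand charges against the −4 overall charge gives an oxidation state of +2 for chromium. Group 6 minus oxidation state 2 gives a d⁴ configuration. Fluoride and hydroxide are weak-field ligands for a first-row metal, so the complex is high-spin. The t₂g³e_g¹ (high-spin) configuration has an unevenly filled e_g set; the Jahn–Teller theorem predicts a tetragonal distortion (typically axial elongation) to lift the degeneracy.
[Cr(OH)(acac)2(NH3)]: Summing ligand charges against the 0 overall charge gives an oxidation state of +3 for chromium. Group 6 minus oxidation state 3 gives a d³ configuration. The d³ configuration leaves the e_g set evenly filled (or empty) — no strong Jahn–Teller driving force.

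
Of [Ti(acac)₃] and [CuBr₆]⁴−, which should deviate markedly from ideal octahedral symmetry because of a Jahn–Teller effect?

[CuBr₆]⁴−

[Ti(acac)₃]: Summing ligand charges against the 0 overall charge gives an oxidation state of +3 for titanium. Ti sits in group 4, so the d-electron count is 4 − 3 = 1. The d¹ configuration leaves the e_g set evenly filled (or empty) — no strong Jahn–Teller driving force.
[CuBr₆]⁴−: Each bromide is −1; balancing the −4 overall charge requires Cu(II). Cu sits in group 11, so the d-electron count is 11 − 2 = 9. The t₂g⁶e_g³ configuration has an unevenly filled e_g set; the Jahn–Teller theorem predicts a tetragonal distortion (typically axial elongation) to lift the degeneracy.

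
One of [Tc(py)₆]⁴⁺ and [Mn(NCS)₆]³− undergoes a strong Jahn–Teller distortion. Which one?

[Mn(NCS)₆]³−

[Tc(py)₆]⁴⁺: Summing ligand charges against the +4 overall charge gives an oxidation state of +4 for technetium. Tc sits in group 7, so the d-electron count is 7 − 4 = 3. The d³ configuration leaves the e_g set evenly filled (or empty) — no strong Jahn–Teller driving force.
[Mn(NCS)₆]³−: Ligand charges: each isothiocyanate is −1. With an overall charge of −3 the manganese centre must be in the +3 oxidation state. Group 7 minus oxidation state 3 gives a d⁴ configuration. Isothiocyanate is a weak-field ligand for a first-row metal, so the complex is high-spin. The t₂g³e_g¹ (high-spin) configuration has an unevenly filled e_g set; the Jahn–Teller theorem predicts a tetragonal distortion (typically axial elongation) to lift the degeneracy.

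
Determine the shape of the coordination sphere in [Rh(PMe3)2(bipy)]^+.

square planar

Ligand charges: trimethylphosphine is neutral; 2,2′-bipyridine is neutral. With an overall charge of +1 the rhodium centre must be in the +1 oxidation state.
Group 9 minus oxidation state 1 gives a d⁸ configuration.
Counting donor atoms: 2×trimethylphosphine (monodentate) → 2 donors; 1×2,2′-bipyridine (bidentate) → 2 donors. Coordination number = 4.
A 4d d⁸ ion has a large crystal-field splitting; square planar leaves the high-energy d_{x²−y²} orbital empty and maximises CFSE.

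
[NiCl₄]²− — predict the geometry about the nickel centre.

tetrahedral

Summing ligand charges against the −2 overall charge gives an oxidation state of +2 for nickel.
Group 10 minus oxidation state 2 gives a d⁸ configuration.
With 4 monodentate ligands the coordination number is 4.
Chloride is a weak-field ligand.
With weak-field ligands the CFSE gain from square planar is small, so a 3d d⁸ ion takes the sterically preferred tetrahedral geometry.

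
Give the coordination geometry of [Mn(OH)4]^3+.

Ligand charges: each hydroxide is −1. With an overall charge of +3 the manganese centre must be in the +7 oxidation state.
Manganese is a group-7 element; Mn(VII) is therefore d⁰.
Coordination number: 4.
A d⁰ ion has no crystal-field stabilisation preference between square planar and tetrahedral, so four ligands adopt the sterically favoured tetrahedral geometry.

tetrahedral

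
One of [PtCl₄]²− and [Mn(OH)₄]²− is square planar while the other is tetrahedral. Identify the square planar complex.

For [PtCl₄]²−: Each chloride is −1; balancing the −2 overall charge requires Pt(II). Pt sits in group 10, so the d-electron count is 10 − 2 = 8. A 5d d⁸ ion has a large crystal-field splitting; square planar leaves the high-energy d_{x²−y²} orbital empty and maximises CFSE. → square planar.
For [Mn(OH)₄]²−: Each hydroxide is −1; balancing the −2 overall charge requires Mn(II). Mn sits in group 7, so the d-electron count is 7 − 2 = 5. A high-spin d⁵ ion has zero CFSE in either geometry, so four ligands adopt the sterically favoured tetrahedral geometry. → tetrahedral.

[PtCl₄]²−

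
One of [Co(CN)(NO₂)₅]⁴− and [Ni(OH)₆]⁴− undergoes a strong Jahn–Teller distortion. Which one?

[Co(CN)(NO₂)₅]⁴−

[Co(CN)(NO₂)₅]⁴−: Summing ligand charges against the −4 overall charge gives an oxidation state of +2 for cobalt. Group 9 minus oxidation state 2 gives a d⁷ configuration. Cyanide and nitro (N-bound nitrite) are strong-field ligands (high in the spectrochemical series) for a first-row metal, so the complex is low-spin. The t₂g⁶e_g¹ (low-spin) configuration has an unevenly filled e_g set; the Jahn–Teller theorem predicts a tetragonal distortion (typically axial elongation) to lift the degeneracy.
[Ni(OH)₆]⁴−: Summing ligand charges against the −4 overall charge gives an oxidation state of +2 for nickel. Nickel is a group-10 element; Ni(II) is therefore d⁸. The d⁸ configuration leaves the e_g set evenly filled (or empty) — no strong Jahn–Teller driving force.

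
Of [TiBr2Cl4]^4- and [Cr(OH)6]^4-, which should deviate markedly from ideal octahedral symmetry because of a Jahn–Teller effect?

[Cr(OH)6]^4-

[TiBr2Cl4]^4-: Ligand charges: each bromide is −1; each chloride is −1. With an overall charge of −4 the titanium centre must be in the +2 oxidation state. Ti sits in group 4, so the d-electron count is 4 − 2 = 2. The d² configuration leaves the e_g set evenly filled (or empty) — no strong Jahn–Teller driving force.
[Cr(OH)6]^4-: Summing ligand charges against the −4 overall charge gives an oxidation state of +2 for chromium. Cr sits in group 6, so the d-electron count is 6 − 2 = 4. Hydroxide is a weak-field ligand for a first-row metal, so the complex is high-spin. The t₂g³e_g¹ (high-spin) configuration has an unevenly filled e_g set; the Jahn–Teller theorem predicts a tetragonal distortion (typically axial elongation) to lift the degeneracy.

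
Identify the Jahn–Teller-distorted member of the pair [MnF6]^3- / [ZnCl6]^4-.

[MnF6]^3-: Summing ligand charges against the −3 overall charge gives an oxidation state of +3 for manganese. Mn sits in group 7, so the d-electron count is 7 − 3 = 4. Fluoride is a weak-field ligand for a first-row metal, so the complex is high-spin. The t₂g³e_g¹ (high-spin) configuration has an unevenly filled e_g set; the Jahn–Teller theorem predicts a tetragonal distortion (typically axial elongation) to lift the degeneracy.
[ZnCl6]^4-: Each chloride is −1; balancing the −4 overall charge requires Zn(II). Group 12 minus oxidation state 2 gives a d¹⁰ configuration. The d¹⁰ configuration leaves the e_g set evenly filled (or empty) — no strong Jahn–Teller driving force.

[MnF6]^3-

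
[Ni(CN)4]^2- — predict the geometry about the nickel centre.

square planar

Summing ligand charges against the −2 overall charge gives an oxidation state of +2 for nickel.
Group 10 minus oxidation state 2 gives a d⁸ configuration.
With 4 monodentate ligands the coordination number is 4.
Cyanide is a strong-field ligand (high in the spectrochemical series).
A 3d d⁸ ion with strong-field ligands gains enough CFSE to favour square planar over tetrahedral.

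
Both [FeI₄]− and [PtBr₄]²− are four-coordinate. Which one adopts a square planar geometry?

[PtBr₄]²−

For [FeI₄]−: Summing ligand charges against the −1 overall charge gives an oxidation state of +3 for iron. Fe sits in group 8, so the d-electron count is 8 − 3 = 5. A high-spin d⁵ ion has zero CFSE in either geometry, so four ligands adopt the sterically favoured tetrahedral geometry. → tetrahedral.
For [PtBr₄]²−: Summing ligand charges against the −2 overall charge gives an oxidation state of +2 for platinum. Group 10 minus oxidation state 2 gives a d⁸ configuration. A 5d d⁸ ion has a large crystal-field splitting; square planar leaves the high-energy d_{x²−y²} orbital empty and maximises CFSE. → square planar.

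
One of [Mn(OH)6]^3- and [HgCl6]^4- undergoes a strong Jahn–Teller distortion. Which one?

[Mn(OH)6]^3-: Summing ligand charges against the −3 overall charge gives an oxidation state of +3 for manganese. Mn sits in group 7, so the d-electron count is 7 − 3 = 4. Hydroxide is a weak-field ligand for a first-row metal, so the complex is high-spin. The t₂g³e_g¹ (high-spin) configuration has an unevenly filled e_g set; the Jahn–Teller theorem predicts a tetragonal distortion (typically axial elongation) to lift the degeneracy.
[HgCl6]^4-: Summing ligand charges against the −4 overall charge gives an oxidation state of +2 for mercury. Hg sits in group 12, so the d-electron count is 12 − 2 = 10. The d¹⁰ configuration leaves the e_g set evenly filled (or empty) — no strong Jahn–Teller driving force.

[Mn(OH)6]^3-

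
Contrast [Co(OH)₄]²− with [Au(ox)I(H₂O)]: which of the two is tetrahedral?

For [Co(OH)₄]²−: Ligand charges: each hydroxide is −1. With an overall charge of −2 the cobalt centre must be in the +2 oxidation state. Cobalt is a group-9 element; Co(II) is therefore d⁷. For a high-spin 3d d⁷ ion with weak-field ligands the small Δₜ gives little square-planar CFSE advantage, so four ligands adopt the sterically favoured tetrahedral geometry. → tetrahedral.
For [Au(ox)I(H₂O)]: Each oxalate is −2; each iodide is −1; water is neutral; balancing the 0 overall charge requires Au(III). Gold is a group-11 element; Au(III) is therefore d⁸. A 5d d⁸ ion has a large crystal-field splitting; square planar leaves the high-energy d_{x²−y²} orbital empty and maximises CFSE. → square planar.

[Co(OH)₄]²−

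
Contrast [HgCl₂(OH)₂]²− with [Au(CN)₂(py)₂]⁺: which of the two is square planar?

[Au(CN)₂(py)₂]⁺

For [HgCl₂(OH)₂]²−: Summing ligand charges against the −2 overall charge gives an oxidation state of +2 for mercury. Hg sits in group 12, so the d-electron count is 12 − 2 = 10. A d¹⁰ ion has no crystal-field stabilisation preference between square planar and tetrahedral, so four ligands adopt the sterically favoured tetrahedral geometry. → tetrahedral.
For [Au(CN)₂(py)₂]⁺: Ligand charges: each cyanide is −1; pyridine is neutral. With an overall charge of +1 the gold centre must be in the +3 oxidation state. Gold is a group-11 element; Au(III) is therefore d⁸. A 5d d⁸ ion has a large crystal-field splitting; square planar leaves the high-energy d_{x²−y²} orbital empty and maximises CFSE. → square planar.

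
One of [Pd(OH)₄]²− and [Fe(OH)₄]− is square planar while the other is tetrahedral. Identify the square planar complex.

For [Pd(OH)₄]²−: Each hydroxide is −1; balancing the −2 overall charge requires Pd(II). Group 10 minus oxidation state 2 gives a d⁸ configuration. A 4d d⁸ ion has a large crystal-field splitting; square planar leaves the high-energy d_{x²−y²} orbital empty and maximises CFSE. → square planar.
For [Fe(OH)₄]−: Each hydroxide is −1; balancing the −1 overall charge requires Fe(III). Group 8 minus oxidation state 3 gives a d⁵ configuration. A high-spin d⁵ ion has zero CFSE in either geometry, so four ligands adopt the sterically favoured tetrahedral geometry. → tetrahedral.

[Pd(OH)₄]²−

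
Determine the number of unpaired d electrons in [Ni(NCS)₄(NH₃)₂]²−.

Each isothiocyanate is −1; ammonia is neutral; balancing the −2 overall charge requires Ni(II).
Nickel is a group-10 element; Ni(II) is therefore d⁸.
In an octahedral field the d⁸ configuration is t₂g⁶e_g² (only one arrangement possible), giving 2 unpaired electrons.

2 unpaired electrons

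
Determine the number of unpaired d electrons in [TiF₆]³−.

Ligand charges: each fluoride is −1. With an overall charge of −3 the titanium centre must be in the +3 oxidation state.
Titanium is a group-4 element; Ti(III) is therefore d¹.
In an octahedral field the d¹ configuration is t₂g¹e_g⁰ (only one arrangement possible), giving 1 unpaired electron.

1 unpaired electron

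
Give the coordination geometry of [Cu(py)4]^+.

Ligand charges: pyridine is neutral. With an overall charge of +1 the copper centre must be in the +1 oxidation state.
Group 11 minus oxidation state 1 gives a d¹⁰ configuration.
With 4 monodentate ligands the coordination number is 4.
A d¹⁰ ion has no crystal-field stabilisation preference between square planar and tetrahedral, so four ligands adopt the sterically favoured tetrahedral geometry.

tetrahedral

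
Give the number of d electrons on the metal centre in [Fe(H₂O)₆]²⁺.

d⁶

Ligand charges: water is neutral. With an overall charge of +2 the iron centre must be in the +2 oxidation state.
Iron is a group-8 element; Fe(II) is therefore d⁶.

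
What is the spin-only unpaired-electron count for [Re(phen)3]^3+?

Summing ligand charges against the +3 overall charge gives an oxidation state of +3 for rhenium.
Re sits in group 7, so the d-electron count is 7 − 3 = 4.
Counting donor atoms: 3×1,10-phenanthroline (bidentate) → 6 donors. Coordination number = 6.
The spin state decides the count: a 5d ion has a large Δₒ and is invariably low-spin.
An octahedral low-spin d⁴ ion is t₂g⁴e_g⁰, giving 2 unpaired electrons.

2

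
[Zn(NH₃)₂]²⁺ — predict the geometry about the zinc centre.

Ammonia is neutral; balancing the +2 overall charge requires Zn(II).
Zn sits in group 12, so the d-electron count is 12 − 2 = 10.
Coordination number: 2.
A d¹⁰ ion with only two ligands adopts a linear arrangement (sp hybridisation; no CFSE preference).

linear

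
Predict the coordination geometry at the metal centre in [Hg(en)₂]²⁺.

Summing ligand charges against the +2 overall charge gives an oxidation state of +2 for mercury.
Mercury is a group-12 element; Hg(II) is therefore d¹⁰.
Counting donor atoms: 2×ethylenediamine (bidentate) → 4 donors. Coordination number = 4.
A d¹⁰ ion has no crystal-field stabilisation preference between square planar and tetrahedral, so four ligands adopt the sterically favoured tetrahedral geometry.

tetrahedral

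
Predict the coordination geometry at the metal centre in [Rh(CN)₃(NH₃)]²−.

square planar

Each cyanide is −1; ammonia is neutral; balancing the −2 overall charge requires Rh(I).
Rh sits in group 9, so the d-electron count is 9 − 1 = 8.
With 4 monodentate ligands the coordination number is 4.
A 4d d⁸ ion has a large crystal-field splitting; square planar leaves the high-energy d_{x²−y²} orbital empty and maximises CFSE.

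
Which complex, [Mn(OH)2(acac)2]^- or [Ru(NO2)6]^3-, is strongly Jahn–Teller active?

[Mn(OH)2(acac)2]^-

[Mn(OH)2(acac)2]^-: Ligand charges: each hydroxide is −1; each acetylacetonate is −1. With an overall charge of −1 the manganese centre must be in the +3 oxidation state. Manganese is a group-7 element; Mn(III) is therefore d⁴. Acetylacetonate and hydroxide are weak-field ligands for a first-row metal, so the complex is high-spin. The t₂g³e_g¹ (high-spin) configuration has an unevenly filled e_g set; the Jahn–Teller theorem predicts a tetragonal distortion (typically axial elongation) to lift the degeneracy.
[Ru(NO2)6]^3-: Each nitro (N-bound nitrite) is −1; balancing the −3 overall charge requires Ru(III). Ruthenium is a group-8 element; Ru(III) is therefore d⁵. A 4d ion has a large Δₒ and is invariably low-spin. The d⁵ configuration leaves the e_g set evenly filled (or empty) — no strong Jahn–Teller driving force.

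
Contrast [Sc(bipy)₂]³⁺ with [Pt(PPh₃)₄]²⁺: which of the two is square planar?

[Pt(PPh₃)₄]²⁺

For [Sc(bipy)₂]³⁺: Ligand charges: 2,2′-bipyridine is neutral. With an overall charge of +3 the scandium centre must be in the +3 oxidation state. Sc sits in group 3, so the d-electron count is 3 − 3 = 0. A d⁰ ion has no crystal-field stabilisation preference between square planar and tetrahedral, so four ligands adopt the sterically favoured tetrahedral geometry. → tetrahedral.
For [Pt(PPh₃)₄]²⁺: Triphenylphosphine is neutral; balancing the +2 overall charge requires Pt(II). Group 10 minus oxidation state 2 gives a d⁸ configuration. A 5d d⁸ ion has a large crystal-field splitting; square planar leaves the high-energy d_{x²−y²} orbital empty and maximises CFSE. → square planar.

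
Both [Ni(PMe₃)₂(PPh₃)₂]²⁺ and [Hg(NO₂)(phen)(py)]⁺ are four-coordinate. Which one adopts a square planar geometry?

For [Ni(PMe₃)₂(PPh₃)₂]²⁺: Trimethylphosphine is neutral; triphenylphosphine is neutral; balancing the +2 overall charge requires Ni(II). Ni sits in group 10, so the d-electron count is 10 − 2 = 8. Trimethylphosphine and triphenylphosphine are strong-field ligands (high in the spectrochemical series). A 3d d⁸ ion with strong-field ligands gains enough CFSE to favour square planar over tetrahedral. → square planar.
For [Hg(NO₂)(phen)(py)]⁺: Ligand charges: each nitro (N-bound nitrite) is −1; 1,10-phenanthroline is neutral; pyridine is neutral. With an overall charge of +1 the mercury centre must be in the +2 oxidation state. Group 12 minus oxidation state 2 gives a d¹⁰ configuration. A d¹⁰ ion has no crystal-field stabilisation preference between square planar and tetrahedral, so four ligands adopt the sterically favoured tetrahedral geometry. → tetrahedral.

[Ni(PMe₃)₂(PPh₃)₂]²⁺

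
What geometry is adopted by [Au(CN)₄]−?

square planar

Summing ligand charges against the −1 overall charge gives an oxidation state of +3 for gold.
Group 11 minus oxidation state 3 gives a d⁸ configuration.
Coordination number: 4.
A 5d d⁸ ion has a large crystal-field splitting; square planar leaves the high-energy d_{x²−y²} orbital empty and maximises CFSE.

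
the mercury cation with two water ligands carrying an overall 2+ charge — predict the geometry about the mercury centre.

linear

Water is neutral; balancing the +2 overall charge requires Hg(II).
Hg sits in group 12, so the d-electron count is 12 − 2 = 10.
Coordination number: 2.
A d¹⁰ ion with only two ligands adopts a linear arrangement (sp hybridisation; no CFSE preference).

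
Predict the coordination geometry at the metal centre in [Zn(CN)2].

Summing ligand charges against the 0 overall charge gives an oxidation state of +2 for zinc.
Zn sits in group 12, so the d-electron count is 12 − 2 = 10.
Coordination number: 2.
A d¹⁰ ion with only two ligands adopts a linear arrangement (sp hybridisation; no CFSE preference).

linear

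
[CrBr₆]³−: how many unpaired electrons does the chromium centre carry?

3

Summing ligand charges against the −3 overall charge gives an oxidation state of +3 for chromium.
Cr sits in group 6, so the d-electron count is 6 − 3 = 3.
In an octahedral field the d³ configuration is t₂g³e_g⁰ (only one arrangement possible), giving 3 unpaired electrons.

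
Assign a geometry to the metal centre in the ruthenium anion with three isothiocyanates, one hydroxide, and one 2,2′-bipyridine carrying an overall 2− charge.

Summing ligand charges against the −2 overall charge gives an oxidation state of +2 for ruthenium.
Ru sits in group 8, so the d-electron count is 8 − 2 = 6.
Counting donor atoms: 3×isothiocyanate (monodentate) → 3 donors; 1×hydroxide (monodentate) → 1 donor; 1×2,2′-bipyridine (bidentate) → 2 donors. Coordination number = 6.
Six donors around a single metal centre give an octahedral coordination sphere.

octahedral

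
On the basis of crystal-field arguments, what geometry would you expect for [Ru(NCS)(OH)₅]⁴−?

Each isothiocyanate is −1; each hydroxide is −1; balancing the −4 overall charge requires Ru(II).
Group 8 minus oxidation state 2 gives a d⁶ configuration.
Coordination number: 6.
Six donors around a single metal centre give an octahedral coordination sphere.

octahedral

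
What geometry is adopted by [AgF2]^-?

Ligand charges: each fluoride is −1. With an overall charge of −1 the silver centre must be in the +1 oxidation state.
Ag sits in group 11, so the d-electron count is 11 − 1 = 10.
Coordination number: 2.
A d¹⁰ ion with only two ligands adopts a linear arrangement (sp hybridisation; no CFSE preference).

linear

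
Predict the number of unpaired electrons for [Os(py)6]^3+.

Pyridine is neutral; balancing the +3 overall charge requires Os(III).
Group 8 minus oxidation state 3 gives a d⁵ configuration.
The spin state decides the count: a 5d ion has a large Δₒ and is invariably low-spin.
An octahedral low-spin d⁵ ion is t₂g⁵e_g⁰, giving 1 unpaired electron.

1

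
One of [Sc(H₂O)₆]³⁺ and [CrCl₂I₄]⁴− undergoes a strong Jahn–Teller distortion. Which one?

[Sc(H₂O)₆]³⁺: Summing ligand charges against the +3 overall charge gives an oxidation state of +3 for scandium. Scandium is a group-3 element; Sc(III) is therefore d⁰. The d⁰ configuration leaves the e_g set evenly filled (or empty) — no strong Jahn–Teller driving force.
[CrCl₂I₄]⁴−: Each chloride is −1; each iodide is −1; balancing the −4 overall charge requires Cr(II). Cr sits in group 6, so the d-electron count is 6 − 2 = 4. Chloride and iodide are weak-field ligands for a first-row metal, so the complex is high-spin. The t₂g³e_g¹ (high-spin) configuration has an unevenly filled e_g set; the Jahn–Teller theorem predicts a tetragonal distortion (typically axial elongation) to lift the degeneracy.

[CrCl₂I₄]⁴−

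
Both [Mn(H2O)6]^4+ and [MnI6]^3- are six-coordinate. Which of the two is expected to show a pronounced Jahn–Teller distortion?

[MnI6]^3-

[Mn(H2O)6]^4+: Summing ligand charges against the +4 overall charge gives an oxidation state of +4 for manganese. Manganese is a group-7 element; Mn(IV) is therefore d³. The d³ configuration leaves the e_g set evenly filled (or empty) — no strong Jahn–Teller driving force.
[MnI6]^3-: Each iodide is −1; balancing the −3 overall charge requires Mn(III). Group 7 minus oxidation state 3 gives a d⁴ configuration. Iodide is a weak-field ligand for a first-row metal, so the complex is high-spin. The t₂g³e_g¹ (high-spin) configuration has an unevenly filled e_g set; the Jahn–Teller theorem predicts a tetragonal distortion (typically axial elongation) to lift the degeneracy.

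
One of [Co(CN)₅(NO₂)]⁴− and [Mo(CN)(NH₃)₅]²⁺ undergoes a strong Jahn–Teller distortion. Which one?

[Co(CN)₅(NO₂)]⁴−: Summing ligand charges against the −4 overall charge gives an oxidation state of +2 for cobalt. Co sits in group 9, so the d-electron count is 9 − 2 = 7. Cyanide and nitro (N-bound nitrite) are strong-field ligands (high in the spectrochemical series) for a first-row metal, so the complex is low-spin. The t₂g⁶e_g¹ (low-spin) configuration has an unevenly filled e_g set; the Jahn–Teller theorem predicts a tetragonal distortion (typically axial elongation) to lift the degeneracy.
[Mo(CN)(NH₃)₅]²⁺: Ligand charges: each cyanide is −1; ammonia is neutral. With an overall charge of +2 the molybdenum centre must be in the +3 oxidation state. Molybdenum is a group-6 element; Mo(III) is therefore d³. The d³ configuration leaves the e_g set evenly filled (or empty) — no strong Jahn–Teller driving force.

[Co(CN)₅(NO₂)]⁴−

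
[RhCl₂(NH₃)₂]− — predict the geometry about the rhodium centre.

Each chloride is −1; ammonia is neutral; balancing the −1 overall charge requires Rh(I).
Rh sits in group 9, so the d-electron count is 9 − 1 = 8.
Coordination number: 4.
A 4d d⁸ ion has a large crystal-field splitting; square planar leaves the high-energy d_{x²−y²} orbital empty and maximises CFSE.

square planar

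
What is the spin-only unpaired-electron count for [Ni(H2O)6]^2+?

Summing ligand charges against the +2 overall charge gives an oxidation state of +2 for nickel.
Group 10 minus oxidation state 2 gives a d⁸ configuration.
In an octahedral field the d⁸ configuration is t₂g⁶e_g² (only one arrangement possible), giving 2 unpaired electrons.

2 unpaired electrons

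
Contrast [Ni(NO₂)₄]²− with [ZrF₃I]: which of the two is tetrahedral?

[ZrF₃I]

For [Ni(NO₂)₄]²−: Ligand charges: each nitro (N-bound nitrite) is −1. With an overall charge of −2 the nickel centre must be in the +2 oxidation state. Ni sits in group 10, so the d-electron count is 10 − 2 = 8. Nitro (N-bound nitrite) is a strong-field ligand (high in the spectrochemical series). A 3d d⁸ ion with strong-field ligands gains enough CFSE to favour square planar over tetrahedral. → square planar.
For [ZrF₃I]: Summing ligand charges against the 0 overall charge gives an oxidation state of +4 for zirconium. Zr sits in group 4, so the d-electron count is 4 − 4 = 0. A d⁰ ion has no crystal-field stabilisation preference between square planar and tetrahedral, so four ligands adopt the sterically favoured tetrahedral geometry. → tetrahedral.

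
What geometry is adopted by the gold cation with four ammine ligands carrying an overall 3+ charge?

Ligand charges: ammonia is neutral. With an overall charge of +3 the gold centre must be in the +3 oxidation state.
Au sits in group 11, so the d-electron count is 11 − 3 = 8.
Coordination number: 4.
A 5d d⁸ ion has a large crystal-field splitting; square planar leaves the high-energy d_{x²−y²} orbital empty and maximises CFSE.

square planar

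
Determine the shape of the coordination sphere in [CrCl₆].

octahedral

Each chloride is −1; balancing the 0 overall charge requires Cr(VI).
Cr sits in group 6, so the d-electron count is 6 − 6 = 0.
With 6 monodentate ligands the coordination number is 6.
Six donors around a single metal centre give an octahedral coordination sphere.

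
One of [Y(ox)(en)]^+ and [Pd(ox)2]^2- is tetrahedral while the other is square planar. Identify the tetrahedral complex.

[Y(ox)(en)]^+

For [Y(ox)(en)]^+: Each oxalate is −2; ethylenediamine is neutral; balancing the +1 overall charge requires Y(III). Yttrium is a group-3 element; Y(III) is therefore d⁰. A d⁰ ion has no crystal-field stabilisation preference between square planar and tetrahedral, so four ligands adopt the sterically favoured tetrahedral geometry. → tetrahedral.
For [Pd(ox)2]^2-: Ligand charges: each oxalate is −2. With an overall charge of −2 the palladium centre must be in the +2 oxidation state. Palladium is a group-10 element; Pd(II) is therefore d⁸. A 4d d⁸ ion has a large crystal-field splitting; square planar leaves the high-energy d_{x²−y²} orbital empty and maximises CFSE. → square planar.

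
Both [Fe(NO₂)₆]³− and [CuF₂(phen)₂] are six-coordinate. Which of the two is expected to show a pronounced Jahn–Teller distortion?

[Fe(NO₂)₆]³−: Each nitro (N-bound nitrite) is −1; balancing the −3 overall charge requires Fe(III). Fe sits in group 8, so the d-electron count is 8 − 3 = 5. Nitro (N-bound nitrite) is a strong-field ligand (high in the spectrochemical series) for a first-row metal, so the complex is low-spin. The d⁵ configuration leaves the e_g set evenly filled (or empty) — no strong Jahn–Teller driving force.
[CuF₂(phen)₂]: Ligand charges: each fluoride is −1; 1,10-phenanthroline is neutral. With an overall charge of 0 the copper centre must be in the +2 oxidation state. Copper is a group-11 element; Cu(II) is therefore d⁹. The t₂g⁶e_g³ configuration has an unevenly filled e_g set; the Jahn–Teller theorem predicts a tetragonal distortion (typically axial elongation) to lift the degeneracy.

[CuF₂(phen)₂]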